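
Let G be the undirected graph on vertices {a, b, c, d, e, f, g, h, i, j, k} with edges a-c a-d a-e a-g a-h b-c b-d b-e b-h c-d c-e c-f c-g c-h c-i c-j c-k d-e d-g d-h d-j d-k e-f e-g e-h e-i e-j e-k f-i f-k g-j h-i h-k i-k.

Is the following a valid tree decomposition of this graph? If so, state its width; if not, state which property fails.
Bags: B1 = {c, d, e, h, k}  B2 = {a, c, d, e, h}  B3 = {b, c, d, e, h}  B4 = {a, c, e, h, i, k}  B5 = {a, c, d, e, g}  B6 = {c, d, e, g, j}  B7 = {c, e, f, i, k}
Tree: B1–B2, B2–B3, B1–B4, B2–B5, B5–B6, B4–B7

No — bags containing vertex a are not connected in the tree.

A tree decomposition must satisfy three properties: every vertex lies in some bag; for every edge, both endpoints lie together in some bag; and for every vertex, the bags containing it form a connected subtree. Here bags containing vertex a are not connected in the tree, so the decomposition is invalid.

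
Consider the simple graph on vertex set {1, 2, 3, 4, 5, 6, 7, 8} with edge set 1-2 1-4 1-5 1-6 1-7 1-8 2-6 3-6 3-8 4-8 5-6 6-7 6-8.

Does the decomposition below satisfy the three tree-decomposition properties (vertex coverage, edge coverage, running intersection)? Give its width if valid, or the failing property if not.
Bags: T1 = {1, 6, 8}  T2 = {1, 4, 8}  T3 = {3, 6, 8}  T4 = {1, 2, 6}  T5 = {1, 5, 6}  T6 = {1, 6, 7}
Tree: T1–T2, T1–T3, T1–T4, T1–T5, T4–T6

Yes; width 2.

Checking the three conditions: (i) the bags cover all of {1, 2, 3, 4, 5, 6, 7, 8}; (ii) for each edge, some bag contains both endpoints; (iii) the bags containing any fixed vertex form a subtree. All hold, so the decomposition is valid with width 3 − 1 = 2.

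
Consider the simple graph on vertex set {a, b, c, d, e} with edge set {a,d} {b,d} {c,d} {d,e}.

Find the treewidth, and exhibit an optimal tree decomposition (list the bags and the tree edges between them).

Treewidth 1.
Bags: B1 = {d, e}  B2 = {b, d}  B3 = {a, d}  B4 = {c, d}
Tree: B1–B2, B2–B3, B1–B4

Each bag holds 2 vertices, so the decomposition has width 1, which upper-bounds the treewidth. Any graph with an edge has treewidth ≥ 1, and G has the edge d–e. Combining the bounds, tw(G) = 1.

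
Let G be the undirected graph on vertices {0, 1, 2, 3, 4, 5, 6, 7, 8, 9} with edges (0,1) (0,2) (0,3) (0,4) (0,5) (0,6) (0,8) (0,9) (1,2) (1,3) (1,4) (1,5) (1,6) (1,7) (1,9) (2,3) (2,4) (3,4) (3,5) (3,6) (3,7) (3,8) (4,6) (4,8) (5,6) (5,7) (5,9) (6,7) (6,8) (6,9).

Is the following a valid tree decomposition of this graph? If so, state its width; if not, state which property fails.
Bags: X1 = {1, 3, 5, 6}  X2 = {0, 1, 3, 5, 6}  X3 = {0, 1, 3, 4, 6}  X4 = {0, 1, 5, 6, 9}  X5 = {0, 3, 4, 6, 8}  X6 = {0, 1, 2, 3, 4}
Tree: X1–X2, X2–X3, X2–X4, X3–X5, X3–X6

No — vertex 7 appears in no bag.

A tree decomposition must satisfy three properties: every vertex lies in some bag; for every edge, both endpoints lie together in some bag; and for every vertex, the bags containing it form a connected subtree. Here vertex 7 appears in no bag, so the decomposition is invalid.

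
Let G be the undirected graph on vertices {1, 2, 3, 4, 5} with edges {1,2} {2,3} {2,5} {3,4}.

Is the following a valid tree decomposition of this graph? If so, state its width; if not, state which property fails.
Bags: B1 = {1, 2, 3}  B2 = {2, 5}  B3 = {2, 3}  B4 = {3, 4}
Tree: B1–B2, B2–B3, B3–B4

A tree decomposition must satisfy three properties: every vertex lies in some bag; for every edge, both endpoints lie together in some bag; and for every vertex, the bags containing it form a connected subtree. Here bags containing vertex 3 are not connected in the tree, so the decomposition is invalid.

No — bags containing vertex 3 are not connected in the tree.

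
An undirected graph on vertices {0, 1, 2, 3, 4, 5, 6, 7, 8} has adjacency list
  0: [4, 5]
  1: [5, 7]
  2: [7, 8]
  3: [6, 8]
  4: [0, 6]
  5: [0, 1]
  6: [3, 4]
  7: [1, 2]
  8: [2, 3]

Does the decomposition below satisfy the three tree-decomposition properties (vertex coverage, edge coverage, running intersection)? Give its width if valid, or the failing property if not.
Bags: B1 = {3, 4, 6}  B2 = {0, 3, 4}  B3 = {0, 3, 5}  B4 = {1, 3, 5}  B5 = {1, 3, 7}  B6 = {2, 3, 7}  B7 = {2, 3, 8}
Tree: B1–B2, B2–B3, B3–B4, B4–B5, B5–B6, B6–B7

Yes; width 2.

Vertex coverage: the bags together contain {0, 1, 2, 3, 4, 5, 6, 7, 8}, the full vertex set. Edge coverage: each edge of G has both endpoints in at least one bag. Running intersection: for every vertex, the bags containing it form a connected subtree. All three properties hold, so this is a valid tree decomposition of width max|bag| − 1 = 2, and hence tw(G) ≤ 2.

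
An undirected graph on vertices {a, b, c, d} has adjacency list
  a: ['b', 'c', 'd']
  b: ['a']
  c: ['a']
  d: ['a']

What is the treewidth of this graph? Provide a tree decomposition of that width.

Treewidth 1.
One such decomposition:
Bags: B1 = {a, d}  B2 = {a, b}  B3 = {a, c}
Tree: B1–B2, B1–B3

Every bag has size at most 2, so the width is 2 − 1 = 1 and tw(G) ≤ 1. Any graph with an edge has treewidth ≥ 1, and G has the edge a–d. Therefore the treewidth is 1.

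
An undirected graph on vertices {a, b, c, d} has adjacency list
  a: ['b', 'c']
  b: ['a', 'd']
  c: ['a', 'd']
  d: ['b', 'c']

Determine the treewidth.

2

A width-2 tree decomposition is:
Bags: B1 = {b, c, d}  B2 = {a, b, c}
Tree: B1–B2
Each bag holds 3 vertices, so the decomposition has width 2, which upper-bounds the treewidth. Since c–d–b–a–c is a cycle in G, G is not acyclic. Forests are exactly the graphs of treewidth ≤ 1, so tw(G) ≥ 2. The upper and lower bounds meet at 2, so that is the treewidth.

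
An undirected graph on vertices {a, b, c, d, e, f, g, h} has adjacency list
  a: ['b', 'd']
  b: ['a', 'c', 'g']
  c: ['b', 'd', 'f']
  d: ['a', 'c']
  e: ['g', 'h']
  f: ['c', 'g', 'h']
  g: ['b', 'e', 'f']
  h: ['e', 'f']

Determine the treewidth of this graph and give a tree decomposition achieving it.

Treewidth 2.
Bags: B1 = {e, f, h}  B2 = {e, f, g}  B3 = {c, f, g}  B4 = {b, c, g}  B5 = {b, c, d}  B6 = {a, b, d}
Tree: B1–B2, B2–B3, B3–B4, B4–B5, B5–B6

Each bag holds 3 vertices, so the decomposition has width 2, which upper-bounds the treewidth. For the lower bound, G contains the cycle h–e–g–f–h, so G is not a forest; only forests have treewidth ≤ 1, hence tw(G) ≥ 2. The upper and lower bounds meet at 2, so that is the treewidth.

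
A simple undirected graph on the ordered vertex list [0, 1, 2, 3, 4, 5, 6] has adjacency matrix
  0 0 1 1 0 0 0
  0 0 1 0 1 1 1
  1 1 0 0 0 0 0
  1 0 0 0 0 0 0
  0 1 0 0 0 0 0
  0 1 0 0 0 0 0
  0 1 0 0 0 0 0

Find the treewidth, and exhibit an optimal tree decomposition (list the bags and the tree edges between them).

Treewidth 1.
Bags: B1 = {1, 2}  B2 = {1, 6}  B3 = {0, 2}  B4 = {1, 5}  B5 = {1, 4}  B6 = {0, 3}
Tree: B1–B2, B1–B3, B1–B4, B4–B5, B3–B6

The largest bag has 2 vertices, giving width 1; this decomposition certifies tw(G) ≤ 1. G has an edge, so its treewidth is at least 1. The upper and lower bounds meet at 1, so that is the treewidth.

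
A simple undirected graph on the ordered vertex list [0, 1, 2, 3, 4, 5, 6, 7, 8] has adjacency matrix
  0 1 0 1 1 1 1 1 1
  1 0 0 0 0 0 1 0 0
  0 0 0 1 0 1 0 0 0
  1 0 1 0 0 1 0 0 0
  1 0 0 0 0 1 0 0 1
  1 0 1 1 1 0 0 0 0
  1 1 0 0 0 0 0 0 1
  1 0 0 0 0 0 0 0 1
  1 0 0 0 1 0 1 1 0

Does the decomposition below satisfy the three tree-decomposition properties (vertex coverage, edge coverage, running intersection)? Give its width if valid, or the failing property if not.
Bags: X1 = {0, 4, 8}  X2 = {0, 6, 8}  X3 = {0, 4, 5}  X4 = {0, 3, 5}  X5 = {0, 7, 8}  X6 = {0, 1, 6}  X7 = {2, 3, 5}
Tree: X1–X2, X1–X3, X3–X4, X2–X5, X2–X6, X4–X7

Vertex coverage: the bags together contain {0, 1, 2, 3, 4, 5, 6, 7, 8}, the full vertex set. Edge coverage: each edge of G has both endpoints in at least one bag. Running intersection: for every vertex, the bags containing it form a connected subtree. All three properties hold, so this is a valid tree decomposition of width max|bag| − 1 = 2, and hence tw(G) ≤ 2.

Yes; width 2.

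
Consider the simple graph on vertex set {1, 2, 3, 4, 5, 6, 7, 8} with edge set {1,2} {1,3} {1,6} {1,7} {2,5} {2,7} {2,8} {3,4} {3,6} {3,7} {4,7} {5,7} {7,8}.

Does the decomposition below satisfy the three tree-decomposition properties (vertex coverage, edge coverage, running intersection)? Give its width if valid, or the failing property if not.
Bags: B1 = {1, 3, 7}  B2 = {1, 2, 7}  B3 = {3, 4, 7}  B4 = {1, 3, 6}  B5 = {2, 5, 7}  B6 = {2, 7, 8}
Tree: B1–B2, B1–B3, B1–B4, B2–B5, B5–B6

Yes; width 2.

Vertex coverage: the bags together contain {1, 2, 3, 4, 5, 6, 7, 8}, the full vertex set. Edge coverage: each edge of G has both endpoints in at least one bag. Running intersection: for every vertex, the bags containing it form a connected subtree. All three properties hold, so this is a valid tree decomposition of width max|bag| − 1 = 2, and hence tw(G) ≤ 2.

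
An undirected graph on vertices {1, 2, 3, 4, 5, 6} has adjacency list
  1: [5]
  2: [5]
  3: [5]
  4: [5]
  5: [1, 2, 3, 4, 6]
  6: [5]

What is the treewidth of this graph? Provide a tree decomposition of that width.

Treewidth 1.
One optimal decomposition is:
Bags: B1 = {4, 5}  B2 = {3, 5}  B3 = {2, 5}  B4 = {1, 5}  B5 = {5, 6}
Tree: B1–B2, B2–B3, B3–B4, B3–B5

Every bag has size at most 2, so the width is 2 − 1 = 1 and tw(G) ≤ 1. G has an edge, so its treewidth is at least 1. The upper and lower bounds meet at 1, so that is the treewidth.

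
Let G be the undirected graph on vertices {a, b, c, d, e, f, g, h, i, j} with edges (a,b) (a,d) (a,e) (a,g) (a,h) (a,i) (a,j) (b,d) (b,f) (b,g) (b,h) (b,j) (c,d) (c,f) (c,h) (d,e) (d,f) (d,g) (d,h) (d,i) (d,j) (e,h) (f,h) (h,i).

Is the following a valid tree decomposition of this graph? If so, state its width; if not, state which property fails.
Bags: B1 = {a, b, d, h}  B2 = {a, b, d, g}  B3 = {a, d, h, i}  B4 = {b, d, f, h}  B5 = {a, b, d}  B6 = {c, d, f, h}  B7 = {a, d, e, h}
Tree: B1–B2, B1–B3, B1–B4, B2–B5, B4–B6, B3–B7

No — vertex j appears in no bag.

A tree decomposition must satisfy three properties: every vertex lies in some bag; for every edge, both endpoints lie together in some bag; and for every vertex, the bags containing it form a connected subtree. Here vertex j appears in no bag, so the decomposition is invalid.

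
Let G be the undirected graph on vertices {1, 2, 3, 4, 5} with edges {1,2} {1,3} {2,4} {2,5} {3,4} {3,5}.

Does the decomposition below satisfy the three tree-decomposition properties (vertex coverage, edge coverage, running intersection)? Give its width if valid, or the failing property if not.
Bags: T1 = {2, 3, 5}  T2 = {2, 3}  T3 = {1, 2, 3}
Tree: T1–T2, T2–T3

No — vertex 4 appears in no bag.

A tree decomposition must satisfy three properties: every vertex lies in some bag; for every edge, both endpoints lie together in some bag; and for every vertex, the bags containing it form a connected subtree. Here vertex 4 appears in no bag, so the decomposition is invalid.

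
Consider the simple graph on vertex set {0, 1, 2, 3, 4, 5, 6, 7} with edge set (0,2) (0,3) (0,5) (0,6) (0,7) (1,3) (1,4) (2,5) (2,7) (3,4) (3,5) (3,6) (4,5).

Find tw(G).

2

A width-2 tree decomposition is:
Bags: B1 = {0, 3, 5}  B2 = {3, 4, 5}  B3 = {1, 3, 4}  B4 = {0, 3, 6}  B5 = {0, 2, 5}  B6 = {0, 2, 7}
Tree: B1–B2, B2–B3, B1–B4, B1–B5, B5–B6
The largest bag has 3 vertices, giving width 2; this decomposition certifies tw(G) ≤ 2. For the lower bound, the 3 vertices {0, 2, 5} are pairwise adjacent, and any tree decomposition puts a clique entirely inside one bag — forcing width ≥ 2. Therefore the treewidth is 2.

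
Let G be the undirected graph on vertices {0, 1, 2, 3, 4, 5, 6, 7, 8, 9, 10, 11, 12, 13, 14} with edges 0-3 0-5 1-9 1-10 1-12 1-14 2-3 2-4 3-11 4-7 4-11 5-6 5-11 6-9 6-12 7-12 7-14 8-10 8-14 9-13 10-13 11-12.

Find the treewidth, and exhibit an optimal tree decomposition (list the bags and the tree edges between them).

Treewidth 3.
Bags: B1 = {0, 2, 3, 4}  B2 = {0, 3, 4, 11}  B3 = {0, 4, 5, 11}  B4 = {4, 5, 7, 11}  B5 = {5, 7, 11, 12}  B6 = {5, 6, 7, 12}  B7 = {6, 7, 12, 14}  B8 = {1, 6, 12, 14}  B9 = {1, 6, 9, 14}  B10 = {1, 8, 9, 14}  B11 = {1, 8, 9, 10}  B12 = {8, 9, 10, 13}
Tree: B1–B2, B2–B3, B3–B4, B4–B5, B5–B6, B6–B7, B7–B8, B8–B9, B9–B10, B10–B11, B11–B12

Every bag has size at most 4, so the width is 4 − 1 = 3 and tw(G) ≤ 3. For the lower bound: the 4 vertex sets {0,2,3}, {4}, {11}, {5,6,7,12} are disjoint, each induces a connected subgraph, and every pair is joined by at least one edge of G. Contracting each set to a single vertex therefore yields K_{4} as a minor, and since treewidth is minor-monotone, tw(G) ≥ tw(K_{4}) = 3. Combining the bounds, tw(G) = 3.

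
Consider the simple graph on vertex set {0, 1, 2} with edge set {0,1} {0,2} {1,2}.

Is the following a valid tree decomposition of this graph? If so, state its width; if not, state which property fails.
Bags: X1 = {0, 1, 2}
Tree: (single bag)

Yes; width 2.

Every vertex of G appears in some bag (union = {0, 1, 2}); every edge is covered by a bag; and for each vertex v the set of bags containing v is connected in the bag tree. The decomposition is therefore valid. The largest bag has 3 vertices, so the width is 2.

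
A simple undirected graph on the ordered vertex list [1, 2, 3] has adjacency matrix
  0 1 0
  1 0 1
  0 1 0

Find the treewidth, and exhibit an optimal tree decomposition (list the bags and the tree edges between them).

The largest bag has 2 vertices, giving width 1; this decomposition certifies tw(G) ≤ 1. Any graph with an edge has treewidth ≥ 1, and G has the edge 2–1. Hence tw(G) = 1 exactly.

Treewidth 1.
Bags: B1 = {1, 2}  B2 = {2, 3}
Tree: B1–B2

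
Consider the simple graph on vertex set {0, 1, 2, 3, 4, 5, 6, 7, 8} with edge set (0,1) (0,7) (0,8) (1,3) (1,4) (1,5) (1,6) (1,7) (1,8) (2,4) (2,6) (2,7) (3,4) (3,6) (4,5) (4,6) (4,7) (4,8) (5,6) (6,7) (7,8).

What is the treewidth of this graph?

A width-3 tree decomposition is:
Bags: B1 = {1, 4, 6, 7}  B2 = {1, 4, 5, 6}  B3 = {2, 4, 6, 7}  B4 = {1, 4, 7, 8}  B5 = {1, 3, 4, 6}  B6 = {0, 1, 7, 8}
Tree: B1–B2, B1–B3, B1–B4, B1–B5, B4–B6
Every bag has size at most 4, so the width is 4 − 1 = 3 and tw(G) ≤ 3. On the other hand G contains the 4-clique {0, 1, 7, 8}. A clique must lie in a single bag of any decomposition, so no decomposition can have width below 3. Hence tw(G) = 3 exactly.

3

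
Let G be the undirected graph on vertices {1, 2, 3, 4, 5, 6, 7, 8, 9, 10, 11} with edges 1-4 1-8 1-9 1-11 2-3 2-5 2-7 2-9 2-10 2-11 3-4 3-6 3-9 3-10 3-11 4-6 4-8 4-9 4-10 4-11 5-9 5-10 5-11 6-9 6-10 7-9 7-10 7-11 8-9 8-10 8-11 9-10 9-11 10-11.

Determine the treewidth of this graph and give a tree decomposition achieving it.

Treewidth 4.
Bags: B1 = {4, 8, 9, 10, 11}  B2 = {3, 4, 9, 10, 11}  B3 = {2, 3, 9, 10, 11}  B4 = {1, 4, 8, 9, 11}  B5 = {2, 7, 9, 10, 11}  B6 = {2, 5, 9, 10, 11}  B7 = {3, 4, 6, 9, 10}
Tree: B1–B2, B2–B3, B1–B4, B3–B5, B3–B6, B2–B7

The largest bag has 5 vertices, giving width 4; this decomposition certifies tw(G) ≤ 4. For the lower bound, the 5 vertices {1, 4, 8, 9, 11} are pairwise adjacent, and any tree decomposition puts a clique entirely inside one bag — forcing width ≥ 4. Combining the bounds, tw(G) = 4.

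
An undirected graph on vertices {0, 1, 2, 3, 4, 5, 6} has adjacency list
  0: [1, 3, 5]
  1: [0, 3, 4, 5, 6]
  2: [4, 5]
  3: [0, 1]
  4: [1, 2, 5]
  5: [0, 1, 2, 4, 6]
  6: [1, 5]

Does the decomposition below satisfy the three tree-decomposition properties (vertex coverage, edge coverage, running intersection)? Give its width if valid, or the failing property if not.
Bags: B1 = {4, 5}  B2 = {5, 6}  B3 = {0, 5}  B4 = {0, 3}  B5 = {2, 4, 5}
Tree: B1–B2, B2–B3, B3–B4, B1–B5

No — vertex 1 appears in no bag.

A tree decomposition must satisfy three properties: every vertex lies in some bag; for every edge, both endpoints lie together in some bag; and for every vertex, the bags containing it form a connected subtree. Here vertex 1 appears in no bag, so the decomposition is invalid.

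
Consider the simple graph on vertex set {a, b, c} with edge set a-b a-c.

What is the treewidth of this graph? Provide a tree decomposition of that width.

Treewidth 1.
One such decomposition:
Bags: B1 = {a, b}  B2 = {a, c}
Tree: B1–B2

Each bag holds 2 vertices, so the decomposition has width 1, which upper-bounds the treewidth. Since G has at least one edge (e.g. a–b), it is not an edgeless graph, so tw(G) ≥ 1. Hence tw(G) = 1 exactly.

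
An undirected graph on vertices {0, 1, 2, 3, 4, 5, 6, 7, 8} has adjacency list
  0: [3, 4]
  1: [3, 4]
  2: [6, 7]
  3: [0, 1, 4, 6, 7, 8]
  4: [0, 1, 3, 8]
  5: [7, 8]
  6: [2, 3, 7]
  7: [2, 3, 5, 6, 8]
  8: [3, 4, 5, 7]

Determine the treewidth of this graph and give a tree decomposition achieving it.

Treewidth 2.
One optimal decomposition is:
Bags: B1 = {3, 6, 7}  B2 = {3, 7, 8}  B3 = {5, 7, 8}  B4 = {2, 6, 7}  B5 = {3, 4, 8}  B6 = {1, 3, 4}  B7 = {0, 3, 4}
Tree: B1–B2, B2–B3, B1–B4, B2–B5, B5–B6, B6–B7

Each bag holds 3 vertices, so the decomposition has width 2, which upper-bounds the treewidth. On the other hand G contains the 3-clique {2, 6, 7}. A clique must lie in a single bag of any decomposition, so no decomposition can have width below 2. The upper and lower bounds meet at 2, so that is the treewidth.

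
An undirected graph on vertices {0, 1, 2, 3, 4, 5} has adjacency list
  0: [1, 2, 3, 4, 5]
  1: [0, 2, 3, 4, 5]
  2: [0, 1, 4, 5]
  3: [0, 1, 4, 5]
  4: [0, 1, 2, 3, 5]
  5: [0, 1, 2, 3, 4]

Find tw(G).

A width-4 tree decomposition is:
Bags: B1 = {0, 1, 3, 4, 5}  B2 = {0, 1, 2, 4, 5}
Tree: B1–B2
The largest bag has 5 vertices, giving width 4; this decomposition certifies tw(G) ≤ 4. For the lower bound, the 5 vertices {0, 1, 2, 4, 5} are pairwise adjacent, and any tree decomposition puts a clique entirely inside one bag — forcing width ≥ 4. Combining the bounds, tw(G) = 4.

4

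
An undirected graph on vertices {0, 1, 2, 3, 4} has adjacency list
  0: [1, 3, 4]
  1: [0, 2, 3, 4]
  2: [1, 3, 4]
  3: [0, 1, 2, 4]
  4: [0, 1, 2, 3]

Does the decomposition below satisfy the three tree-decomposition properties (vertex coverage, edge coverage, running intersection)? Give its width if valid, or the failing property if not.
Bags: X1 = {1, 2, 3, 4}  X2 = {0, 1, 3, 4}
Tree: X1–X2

Yes; width 3.

Checking the three conditions: (i) the bags cover all of {0, 1, 2, 3, 4}; (ii) for each edge, some bag contains both endpoints; (iii) the bags containing any fixed vertex form a subtree. All hold, so the decomposition is valid with width 4 − 1 = 3.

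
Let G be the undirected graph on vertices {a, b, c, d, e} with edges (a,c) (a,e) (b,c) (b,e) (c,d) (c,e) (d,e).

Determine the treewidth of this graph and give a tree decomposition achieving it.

Treewidth 2.
Bags: B1 = {c, d, e}  B2 = {a, c, e}  B3 = {b, c, e}
Tree: B1–B2, B2–B3

Each bag holds 3 vertices, so the decomposition has width 2, which upper-bounds the treewidth. On the other hand G contains the 3-clique {c, d, e}. A clique must lie in a single bag of any decomposition, so no decomposition can have width below 2. Combining the bounds, tw(G) = 2.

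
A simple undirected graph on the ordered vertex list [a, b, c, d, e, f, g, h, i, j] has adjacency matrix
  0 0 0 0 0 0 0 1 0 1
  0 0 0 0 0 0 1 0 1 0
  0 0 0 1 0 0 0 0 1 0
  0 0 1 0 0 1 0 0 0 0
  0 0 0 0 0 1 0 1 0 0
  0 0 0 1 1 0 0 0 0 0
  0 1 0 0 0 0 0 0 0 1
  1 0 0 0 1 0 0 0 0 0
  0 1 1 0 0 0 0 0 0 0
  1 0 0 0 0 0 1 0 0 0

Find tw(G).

A width-2 tree decomposition is:
Bags: B1 = {c, d, i}  B2 = {d, f, i}  B3 = {e, f, i}  B4 = {e, h, i}  B5 = {a, h, i}  B6 = {a, i, j}  B7 = {g, i, j}  B8 = {b, g, i}
Tree: B1–B2, B2–B3, B3–B4, B4–B5, B5–B6, B6–B7, B7–B8
Every bag has size at most 3, so the width is 3 − 1 = 2 and tw(G) ≤ 2. Since i–c–d–f–e–h–a–j–g–b–i is a cycle in G, G is not acyclic. Forests are exactly the graphs of treewidth ≤ 1, so tw(G) ≥ 2. The upper and lower bounds meet at 2, so that is the treewidth.

2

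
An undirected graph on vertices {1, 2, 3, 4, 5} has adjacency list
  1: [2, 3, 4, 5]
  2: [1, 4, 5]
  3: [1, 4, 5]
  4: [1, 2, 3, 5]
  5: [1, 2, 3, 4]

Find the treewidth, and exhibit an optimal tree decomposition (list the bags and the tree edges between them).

Treewidth 3.
One such decomposition:
Bags: B1 = {1, 2, 4, 5}  B2 = {1, 3, 4, 5}
Tree: B1–B2

Each bag holds 4 vertices, so the decomposition has width 3, which upper-bounds the treewidth. Conversely, {1, 2, 4, 5} is a clique of size 4, and the vertices of any clique must share a bag in every tree decomposition; so some bag has ≥ 4 vertices and tw(G) ≥ 3. Hence tw(G) = 3 exactly.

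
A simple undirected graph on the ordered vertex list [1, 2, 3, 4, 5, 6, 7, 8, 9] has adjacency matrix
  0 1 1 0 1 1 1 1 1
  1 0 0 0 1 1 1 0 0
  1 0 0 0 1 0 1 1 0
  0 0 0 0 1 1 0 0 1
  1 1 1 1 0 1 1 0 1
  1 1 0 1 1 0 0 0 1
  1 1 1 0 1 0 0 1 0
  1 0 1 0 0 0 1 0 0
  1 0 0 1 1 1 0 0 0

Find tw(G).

A width-3 tree decomposition is:
Bags: B1 = {1, 2, 5, 6}  B2 = {1, 2, 5, 7}  B3 = {1, 3, 5, 7}  B4 = {1, 5, 6, 9}  B5 = {1, 3, 7, 8}  B6 = {4, 5, 6, 9}
Tree: B1–B2, B2–B3, B1–B4, B3–B5, B4–B6
The largest bag has 4 vertices, giving width 3; this decomposition certifies tw(G) ≤ 3. Conversely, {1, 3, 7, 8} is a clique of size 4, and the vertices of any clique must share a bag in every tree decomposition; so some bag has ≥ 4 vertices and tw(G) ≥ 3. The upper and lower bounds meet at 3, so that is the treewidth.

3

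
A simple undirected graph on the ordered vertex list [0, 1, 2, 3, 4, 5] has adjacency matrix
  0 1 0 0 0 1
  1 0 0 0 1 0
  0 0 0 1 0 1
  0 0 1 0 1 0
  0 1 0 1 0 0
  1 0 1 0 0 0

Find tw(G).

A width-2 tree decomposition is:
Bags: B1 = {0, 1, 5}  B2 = {1, 4, 5}  B3 = {3, 4, 5}  B4 = {2, 3, 5}
Tree: B1–B2, B2–B3, B3–B4
The largest bag has 3 vertices, giving width 2; this decomposition certifies tw(G) ≤ 2. Since 5–0–1–4–3–2–5 is a cycle in G, G is not acyclic. Forests are exactly the graphs of treewidth ≤ 1, so tw(G) ≥ 2. Hence tw(G) = 2 exactly.

2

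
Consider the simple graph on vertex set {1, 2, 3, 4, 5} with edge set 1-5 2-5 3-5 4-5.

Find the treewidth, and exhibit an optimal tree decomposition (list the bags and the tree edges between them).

Treewidth 1.
One optimal decomposition is:
Bags: B1 = {4, 5}  B2 = {1, 5}  B3 = {3, 5}  B4 = {2, 5}
Tree: B1–B2, B1–B3, B2–B4

Every bag has size at most 2, so the width is 2 − 1 = 1 and tw(G) ≤ 1. Since G has at least one edge (e.g. 5–4), it is not an edgeless graph, so tw(G) ≥ 1. Combining the bounds, tw(G) = 1.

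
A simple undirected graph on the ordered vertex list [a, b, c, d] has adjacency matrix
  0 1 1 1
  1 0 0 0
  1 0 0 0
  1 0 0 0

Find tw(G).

A width-1 tree decomposition is:
Bags: B1 = {a, c}  B2 = {a, d}  B3 = {a, b}
Tree: B1–B2, B2–B3
Every bag has size at most 2, so the width is 2 − 1 = 1 and tw(G) ≤ 1. G has an edge, so its treewidth is at least 1. Therefore the treewidth is 1.

1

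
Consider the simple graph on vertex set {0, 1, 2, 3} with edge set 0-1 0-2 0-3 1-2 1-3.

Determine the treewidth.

2

A width-2 tree decomposition is:
Bags: B1 = {0, 1, 3}  B2 = {0, 1, 2}
Tree: B1–B2
Every bag has size at most 3, so the width is 3 − 1 = 2 and tw(G) ≤ 2. For the lower bound, the 3 vertices {0, 1, 2} are pairwise adjacent, and any tree decomposition puts a clique entirely inside one bag — forcing width ≥ 2. Therefore the treewidth is 2.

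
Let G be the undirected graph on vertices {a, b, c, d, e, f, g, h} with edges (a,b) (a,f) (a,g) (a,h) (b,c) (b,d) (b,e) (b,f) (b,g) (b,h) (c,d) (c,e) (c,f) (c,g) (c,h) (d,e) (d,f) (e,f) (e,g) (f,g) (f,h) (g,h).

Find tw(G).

A width-4 tree decomposition is:
Bags: B1 = {b, c, f, g, h}  B2 = {a, b, f, g, h}  B3 = {b, c, e, f, g}  B4 = {b, c, d, e, f}
Tree: B1–B2, B1–B3, B3–B4
Each bag holds 5 vertices, so the decomposition has width 4, which upper-bounds the treewidth. Conversely, {b, c, d, e, f} is a clique of size 5, and the vertices of any clique must share a bag in every tree decomposition; so some bag has ≥ 5 vertices and tw(G) ≥ 4. Hence tw(G) = 4 exactly.

4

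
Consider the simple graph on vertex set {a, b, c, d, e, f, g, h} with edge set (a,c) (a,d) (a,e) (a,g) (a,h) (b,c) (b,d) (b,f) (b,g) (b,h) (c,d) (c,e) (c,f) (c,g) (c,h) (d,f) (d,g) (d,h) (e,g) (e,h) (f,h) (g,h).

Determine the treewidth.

4

A width-4 tree decomposition is:
Bags: B1 = {a, c, d, g, h}  B2 = {a, c, e, g, h}  B3 = {b, c, d, g, h}  B4 = {b, c, d, f, h}
Tree: B1–B2, B1–B3, B3–B4
Each bag holds 5 vertices, so the decomposition has width 4, which upper-bounds the treewidth. On the other hand G contains the 5-clique {a, c, d, g, h}. A clique must lie in a single bag of any decomposition, so no decomposition can have width below 4. The upper and lower bounds meet at 4, so that is the treewidth.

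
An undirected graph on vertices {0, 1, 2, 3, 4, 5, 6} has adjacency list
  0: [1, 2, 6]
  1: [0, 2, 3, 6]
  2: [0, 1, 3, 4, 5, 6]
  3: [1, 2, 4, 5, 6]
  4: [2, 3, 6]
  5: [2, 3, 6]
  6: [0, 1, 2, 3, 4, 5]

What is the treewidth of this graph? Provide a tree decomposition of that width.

Treewidth 3.
One optimal decomposition is:
Bags: B1 = {2, 3, 5, 6}  B2 = {1, 2, 3, 6}  B3 = {0, 1, 2, 6}  B4 = {2, 3, 4, 6}
Tree: B1–B2, B2–B3, B2–B4

Each bag holds 4 vertices, so the decomposition has width 3, which upper-bounds the treewidth. On the other hand G contains the 4-clique {0, 1, 2, 6}. A clique must lie in a single bag of any decomposition, so no decomposition can have width below 3. The upper and lower bounds meet at 3, so that is the treewidth.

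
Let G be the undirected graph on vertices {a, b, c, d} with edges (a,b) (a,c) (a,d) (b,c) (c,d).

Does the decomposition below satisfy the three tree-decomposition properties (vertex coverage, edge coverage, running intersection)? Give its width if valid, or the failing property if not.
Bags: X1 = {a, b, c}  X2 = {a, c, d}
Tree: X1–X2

Vertex coverage: the bags together contain {a, b, c, d}, the full vertex set. Edge coverage: each edge of G has both endpoints in at least one bag. Running intersection: for every vertex, the bags containing it form a connected subtree. All three properties hold, so this is a valid tree decomposition of width max|bag| − 1 = 2, and hence tw(G) ≤ 2.

Yes; width 2.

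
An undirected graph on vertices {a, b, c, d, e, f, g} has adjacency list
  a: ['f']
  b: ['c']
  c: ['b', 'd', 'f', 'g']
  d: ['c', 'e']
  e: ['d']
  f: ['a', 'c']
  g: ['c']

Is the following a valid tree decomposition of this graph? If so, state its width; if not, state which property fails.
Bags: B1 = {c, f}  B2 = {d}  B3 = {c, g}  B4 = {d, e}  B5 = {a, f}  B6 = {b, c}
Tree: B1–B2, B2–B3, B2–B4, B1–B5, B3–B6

No — edge (c,d) lies in no bag.

A tree decomposition must satisfy three properties: every vertex lies in some bag; for every edge, both endpoints lie together in some bag; and for every vertex, the bags containing it form a connected subtree. Here edge (c,d) lies in no bag, so the decomposition is invalid.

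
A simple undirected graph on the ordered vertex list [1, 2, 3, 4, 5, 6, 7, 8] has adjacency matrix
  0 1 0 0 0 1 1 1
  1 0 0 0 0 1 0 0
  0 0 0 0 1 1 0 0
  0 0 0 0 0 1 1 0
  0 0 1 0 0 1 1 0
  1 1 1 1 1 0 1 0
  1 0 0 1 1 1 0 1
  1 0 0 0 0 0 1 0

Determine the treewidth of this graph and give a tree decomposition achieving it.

Treewidth 2.
One such decomposition:
Bags: B1 = {1, 7, 8}  B2 = {1, 6, 7}  B3 = {1, 2, 6}  B4 = {4, 6, 7}  B5 = {5, 6, 7}  B6 = {3, 5, 6}
Tree: B1–B2, B2–B3, B2–B4, B2–B5, B5–B6

Each bag holds 3 vertices, so the decomposition has width 2, which upper-bounds the treewidth. On the other hand G contains the 3-clique {1, 7, 8}. A clique must lie in a single bag of any decomposition, so no decomposition can have width below 2. The upper and lower bounds meet at 2, so that is the treewidth.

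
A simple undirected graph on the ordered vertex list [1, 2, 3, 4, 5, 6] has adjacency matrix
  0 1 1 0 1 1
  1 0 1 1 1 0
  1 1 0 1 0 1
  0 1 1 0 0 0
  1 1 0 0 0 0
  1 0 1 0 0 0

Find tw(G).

2

A width-2 tree decomposition is:
Bags: B1 = {1, 2, 3}  B2 = {2, 3, 4}  B3 = {1, 2, 5}  B4 = {1, 3, 6}
Tree: B1–B2, B1–B3, B1–B4
The largest bag has 3 vertices, giving width 2; this decomposition certifies tw(G) ≤ 2. On the other hand G contains the 3-clique {1, 2, 3}. A clique must lie in a single bag of any decomposition, so no decomposition can have width below 2. Combining the bounds, tw(G) = 2.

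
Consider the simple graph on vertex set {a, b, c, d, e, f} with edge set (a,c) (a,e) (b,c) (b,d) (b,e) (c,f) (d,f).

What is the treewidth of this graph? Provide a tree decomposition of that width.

Every bag has size at most 3, so the width is 3 − 1 = 2 and tw(G) ≤ 2. The edges a–e–b–c–a form a cycle, so G is not a tree and its treewidth is at least 2. The upper and lower bounds meet at 2, so that is the treewidth.

Treewidth 2.
One optimal decomposition is:
Bags: B1 = {a, c, e}  B2 = {b, c, e}  B3 = {b, c, f}  B4 = {b, d, f}
Tree: B1–B2, B2–B3, B3–B4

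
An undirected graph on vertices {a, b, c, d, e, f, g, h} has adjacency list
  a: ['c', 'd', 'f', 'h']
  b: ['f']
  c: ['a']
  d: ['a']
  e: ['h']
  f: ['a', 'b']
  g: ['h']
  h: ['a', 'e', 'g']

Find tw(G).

1

A width-1 tree decomposition is:
Bags: B1 = {a, h}  B2 = {a, d}  B3 = {a, f}  B4 = {b, f}  B5 = {g, h}  B6 = {e, h}  B7 = {a, c}
Tree: B1–B2, B1–B3, B3–B4, B1–B5, B1–B6, B2–B7
Each bag holds 2 vertices, so the decomposition has width 1, which upper-bounds the treewidth. G has an edge, so its treewidth is at least 1. Therefore the treewidth is 1.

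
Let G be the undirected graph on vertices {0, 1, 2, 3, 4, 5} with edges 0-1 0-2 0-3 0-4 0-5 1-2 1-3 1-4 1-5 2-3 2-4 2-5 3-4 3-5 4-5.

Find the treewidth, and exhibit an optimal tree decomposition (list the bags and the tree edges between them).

Treewidth 5.
Bags: B1 = {0, 1, 2, 3, 4, 5}
Tree: (single bag)

With just one bag of size 6, the width is 6 − 1 = 5, so tw(G) ≤ 5. On the other hand G contains the 6-clique {0, 1, 2, 3, 4, 5}. A clique must lie in a single bag of any decomposition, so no decomposition can have width below 5. Hence tw(G) = 5 exactly.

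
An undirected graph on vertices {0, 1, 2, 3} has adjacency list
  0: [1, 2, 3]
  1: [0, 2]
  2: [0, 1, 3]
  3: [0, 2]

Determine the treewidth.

A width-2 tree decomposition is:
Bags: B1 = {0, 2, 3}  B2 = {0, 1, 2}
Tree: B1–B2
Every bag has size at most 3, so the width is 3 − 1 = 2 and tw(G) ≤ 2. On the other hand G contains the 3-clique {0, 1, 2}. A clique must lie in a single bag of any decomposition, so no decomposition can have width below 2. The upper and lower bounds meet at 2, so that is the treewidth.

2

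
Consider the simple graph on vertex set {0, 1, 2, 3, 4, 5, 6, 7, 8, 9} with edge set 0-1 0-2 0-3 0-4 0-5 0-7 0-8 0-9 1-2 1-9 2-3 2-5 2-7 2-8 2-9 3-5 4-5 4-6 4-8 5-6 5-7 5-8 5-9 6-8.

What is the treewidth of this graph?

3

A width-3 tree decomposition is:
Bags: B1 = {0, 4, 5, 8}  B2 = {4, 5, 6, 8}  B3 = {0, 2, 5, 8}  B4 = {0, 2, 5, 9}  B5 = {0, 2, 3, 5}  B6 = {0, 2, 5, 7}  B7 = {0, 1, 2, 9}
Tree: B1–B2, B1–B3, B3–B4, B3–B5, B4–B6, B4–B7
The largest bag has 4 vertices, giving width 3; this decomposition certifies tw(G) ≤ 3. Conversely, {0, 1, 2, 9} is a clique of size 4, and the vertices of any clique must share a bag in every tree decomposition; so some bag has ≥ 4 vertices and tw(G) ≥ 3. The upper and lower bounds meet at 3, so that is the treewidth.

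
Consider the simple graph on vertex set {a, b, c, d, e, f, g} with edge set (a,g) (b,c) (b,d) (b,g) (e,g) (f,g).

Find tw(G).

A width-1 tree decomposition is:
Bags: B1 = {b, d}  B2 = {b, g}  B3 = {b, c}  B4 = {f, g}  B5 = {a, g}  B6 = {e, g}
Tree: B1–B2, B2–B3, B2–B4, B2–B5, B4–B6
The largest bag has 2 vertices, giving width 1; this decomposition certifies tw(G) ≤ 1. G has an edge, so its treewidth is at least 1. Therefore the treewidth is 1.

1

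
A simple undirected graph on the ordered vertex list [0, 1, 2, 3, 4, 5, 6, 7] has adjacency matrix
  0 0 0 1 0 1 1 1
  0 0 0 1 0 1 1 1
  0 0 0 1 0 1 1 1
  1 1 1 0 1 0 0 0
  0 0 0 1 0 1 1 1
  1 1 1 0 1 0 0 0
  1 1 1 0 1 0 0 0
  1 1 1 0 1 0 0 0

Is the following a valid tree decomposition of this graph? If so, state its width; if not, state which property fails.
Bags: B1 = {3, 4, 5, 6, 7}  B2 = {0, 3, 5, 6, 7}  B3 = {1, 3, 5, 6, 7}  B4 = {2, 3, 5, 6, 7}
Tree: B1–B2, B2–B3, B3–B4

Yes; width 4.

Every vertex of G appears in some bag (union = {0, 1, 2, 3, 4, 5, 6, 7}); every edge is covered by a bag; and for each vertex v the set of bags containing v is connected in the bag tree. The decomposition is therefore valid. The largest bag has 5 vertices, so the width is 4.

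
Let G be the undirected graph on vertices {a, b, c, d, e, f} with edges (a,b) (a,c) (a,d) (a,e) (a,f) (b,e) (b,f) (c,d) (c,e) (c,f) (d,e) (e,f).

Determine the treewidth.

3

A width-3 tree decomposition is:
Bags: B1 = {a, b, e, f}  B2 = {a, c, e, f}  B3 = {a, c, d, e}
Tree: B1–B2, B2–B3
Each bag holds 4 vertices, so the decomposition has width 3, which upper-bounds the treewidth. On the other hand G contains the 4-clique {a, c, d, e}. A clique must lie in a single bag of any decomposition, so no decomposition can have width below 3. The upper and lower bounds meet at 3, so that is the treewidth.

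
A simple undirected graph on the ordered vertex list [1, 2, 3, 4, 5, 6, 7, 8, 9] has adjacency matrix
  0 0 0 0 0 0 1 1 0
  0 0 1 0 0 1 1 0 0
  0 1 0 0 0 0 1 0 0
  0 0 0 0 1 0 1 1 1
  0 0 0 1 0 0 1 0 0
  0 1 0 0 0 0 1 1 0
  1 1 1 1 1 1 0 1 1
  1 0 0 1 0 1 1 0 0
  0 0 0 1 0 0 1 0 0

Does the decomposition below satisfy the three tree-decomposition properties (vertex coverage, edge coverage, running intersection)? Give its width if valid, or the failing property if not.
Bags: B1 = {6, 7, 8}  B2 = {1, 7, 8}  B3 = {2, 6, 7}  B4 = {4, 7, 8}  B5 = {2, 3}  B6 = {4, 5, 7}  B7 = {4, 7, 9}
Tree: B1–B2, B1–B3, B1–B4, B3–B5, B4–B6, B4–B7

A tree decomposition must satisfy three properties: every vertex lies in some bag; for every edge, both endpoints lie together in some bag; and for every vertex, the bags containing it form a connected subtree. Here edge (7,3) lies in no bag, so the decomposition is invalid.

No — edge (7,3) lies in no bag.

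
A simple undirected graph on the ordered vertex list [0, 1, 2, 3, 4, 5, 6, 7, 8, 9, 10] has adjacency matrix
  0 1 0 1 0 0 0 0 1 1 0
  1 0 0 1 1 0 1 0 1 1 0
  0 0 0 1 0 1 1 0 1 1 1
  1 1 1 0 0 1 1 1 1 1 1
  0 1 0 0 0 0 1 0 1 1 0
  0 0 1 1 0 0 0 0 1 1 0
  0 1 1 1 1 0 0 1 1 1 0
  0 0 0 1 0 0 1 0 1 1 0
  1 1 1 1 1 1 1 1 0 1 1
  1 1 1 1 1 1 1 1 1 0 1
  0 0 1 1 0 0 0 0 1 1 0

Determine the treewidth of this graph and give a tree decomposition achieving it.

Every bag has size at most 5, so the width is 5 − 1 = 4 and tw(G) ≤ 4. On the other hand G contains the 5-clique {0, 1, 3, 8, 9}. A clique must lie in a single bag of any decomposition, so no decomposition can have width below 4. Therefore the treewidth is 4.

Treewidth 4.
Bags: B1 = {2, 3, 8, 9, 10}  B2 = {2, 3, 6, 8, 9}  B3 = {3, 6, 7, 8, 9}  B4 = {1, 3, 6, 8, 9}  B5 = {1, 4, 6, 8, 9}  B6 = {0, 1, 3, 8, 9}  B7 = {2, 3, 5, 8, 9}
Tree: B1–B2, B2–B3, B2–B4, B4–B5, B4–B6, B1–B7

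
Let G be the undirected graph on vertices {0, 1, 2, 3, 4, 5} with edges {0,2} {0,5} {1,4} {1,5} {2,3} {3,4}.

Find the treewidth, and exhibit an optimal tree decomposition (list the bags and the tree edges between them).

Treewidth 2.
Bags: B1 = {1, 3, 4}  B2 = {1, 3, 5}  B3 = {0, 3, 5}  B4 = {0, 2, 3}
Tree: B1–B2, B2–B3, B3–B4

Each bag holds 3 vertices, so the decomposition has width 2, which upper-bounds the treewidth. For the lower bound, G contains the cycle 3–4–1–5–0–2–3, so G is not a forest; only forests have treewidth ≤ 1, hence tw(G) ≥ 2. Hence tw(G) = 2 exactly.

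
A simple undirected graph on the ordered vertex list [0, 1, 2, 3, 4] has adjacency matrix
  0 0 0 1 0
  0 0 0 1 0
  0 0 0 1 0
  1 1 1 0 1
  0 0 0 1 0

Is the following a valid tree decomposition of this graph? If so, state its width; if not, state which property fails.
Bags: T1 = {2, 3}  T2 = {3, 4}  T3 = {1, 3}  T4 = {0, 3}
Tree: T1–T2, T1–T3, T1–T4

Checking the three conditions: (i) the bags cover all of {0, 1, 2, 3, 4}; (ii) for each edge, some bag contains both endpoints; (iii) the bags containing any fixed vertex form a subtree. All hold, so the decomposition is valid with width 2 − 1 = 1.

Yes; width 1.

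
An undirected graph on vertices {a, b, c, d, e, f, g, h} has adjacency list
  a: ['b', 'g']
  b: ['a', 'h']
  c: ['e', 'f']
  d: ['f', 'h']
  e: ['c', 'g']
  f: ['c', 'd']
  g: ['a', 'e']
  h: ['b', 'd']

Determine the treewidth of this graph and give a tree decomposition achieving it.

Each bag holds 3 vertices, so the decomposition has width 2, which upper-bounds the treewidth. The edges d–h–b–a–g–e–c–f–d form a cycle, so G is not a tree and its treewidth is at least 2. Therefore the treewidth is 2.

Treewidth 2.
One such decomposition:
Bags: B1 = {b, d, h}  B2 = {a, b, d}  B3 = {a, d, g}  B4 = {d, e, g}  B5 = {c, d, e}  B6 = {c, d, f}
Tree: B1–B2, B2–B3, B3–B4, B4–B5, B5–B6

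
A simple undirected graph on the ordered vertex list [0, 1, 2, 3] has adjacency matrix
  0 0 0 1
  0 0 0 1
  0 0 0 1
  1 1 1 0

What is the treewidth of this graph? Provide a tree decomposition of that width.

Treewidth 1.
One optimal decomposition is:
Bags: B1 = {1, 3}  B2 = {2, 3}  B3 = {0, 3}
Tree: B1–B2, B1–B3

Every bag has size at most 2, so the width is 2 − 1 = 1 and tw(G) ≤ 1. Since G has at least one edge (e.g. 3–1), it is not an edgeless graph, so tw(G) ≥ 1. Hence tw(G) = 1 exactly.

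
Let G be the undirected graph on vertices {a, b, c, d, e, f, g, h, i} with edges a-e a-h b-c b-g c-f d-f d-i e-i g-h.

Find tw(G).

2

A width-2 tree decomposition is:
Bags: B1 = {b, g, h}  B2 = {a, b, h}  B3 = {a, b, e}  B4 = {b, e, i}  B5 = {b, d, i}  B6 = {b, d, f}  B7 = {b, c, f}
Tree: B1–B2, B2–B3, B3–B4, B4–B5, B5–B6, B6–B7
The largest bag has 3 vertices, giving width 2; this decomposition certifies tw(G) ≤ 2. For the lower bound, G contains the cycle b–g–h–a–e–i–d–f–c–b, so G is not a forest; only forests have treewidth ≤ 1, hence tw(G) ≥ 2. Therefore the treewidth is 2.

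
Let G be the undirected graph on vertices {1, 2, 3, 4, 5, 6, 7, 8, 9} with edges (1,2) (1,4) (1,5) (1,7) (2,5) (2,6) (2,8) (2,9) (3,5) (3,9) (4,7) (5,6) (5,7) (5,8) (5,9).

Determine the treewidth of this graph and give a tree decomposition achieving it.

Treewidth 2.
One such decomposition:
Bags: B1 = {1, 2, 5}  B2 = {2, 5, 8}  B3 = {2, 5, 9}  B4 = {1, 5, 7}  B5 = {3, 5, 9}  B6 = {2, 5, 6}  B7 = {1, 4, 7}
Tree: B1–B2, B1–B3, B1–B4, B3–B5, B1–B6, B4–B7

The largest bag has 3 vertices, giving width 2; this decomposition certifies tw(G) ≤ 2. For the lower bound, the 3 vertices {1, 4, 7} are pairwise adjacent, and any tree decomposition puts a clique entirely inside one bag — forcing width ≥ 2. Hence tw(G) = 2 exactly.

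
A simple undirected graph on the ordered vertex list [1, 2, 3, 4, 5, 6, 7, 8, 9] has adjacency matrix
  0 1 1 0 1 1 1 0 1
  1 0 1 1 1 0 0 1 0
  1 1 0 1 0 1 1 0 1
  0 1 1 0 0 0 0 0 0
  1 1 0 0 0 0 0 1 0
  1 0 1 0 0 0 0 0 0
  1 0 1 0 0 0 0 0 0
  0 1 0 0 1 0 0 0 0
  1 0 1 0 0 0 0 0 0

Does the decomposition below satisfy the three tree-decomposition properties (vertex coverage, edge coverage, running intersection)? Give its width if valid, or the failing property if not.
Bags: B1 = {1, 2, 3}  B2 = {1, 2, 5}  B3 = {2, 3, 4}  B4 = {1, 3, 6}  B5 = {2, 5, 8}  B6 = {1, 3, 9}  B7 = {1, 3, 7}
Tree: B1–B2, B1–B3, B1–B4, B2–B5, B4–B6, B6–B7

Yes; width 2.

Every vertex of G appears in some bag (union = {1, 2, 3, 4, 5, 6, 7, 8, 9}); every edge is covered by a bag; and for each vertex v the set of bags containing v is connected in the bag tree. The decomposition is therefore valid. The largest bag has 3 vertices, so the width is 2.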